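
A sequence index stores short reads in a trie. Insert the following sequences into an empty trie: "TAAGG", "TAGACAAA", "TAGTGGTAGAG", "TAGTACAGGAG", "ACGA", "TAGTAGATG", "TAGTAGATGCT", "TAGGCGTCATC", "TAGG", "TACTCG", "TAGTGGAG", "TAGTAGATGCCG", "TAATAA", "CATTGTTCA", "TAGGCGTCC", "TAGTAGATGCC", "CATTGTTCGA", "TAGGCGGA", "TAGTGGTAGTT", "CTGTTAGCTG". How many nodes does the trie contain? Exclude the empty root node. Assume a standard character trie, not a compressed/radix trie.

80

Insert word by word; a character creates a node only if that edge doesn't already exist:
  "TAAGG" → 5 new (T, A, A, G, G)
  "TAGACAAA" → prefix "TA" already present; 6 new (G, A, C, A, A, A)
  "TAGTGGTAGAG" → prefix "TAG" already present; 8 new (T, G, G, T, A, G, A, G)
  "TAGTACAGGAG" → prefix "TAGT" already present; 7 new (A, C, A, G, G, A, G)
  "ACGA" → 4 new (A, C, G, A)
  "TAGTAGATG" → prefix "TAGTA" already present; 4 new (G, A, T, G)
  "TAGTAGATGCT" → prefix "TAGTAGATG" already present; 2 new (C, T)
  "TAGGCGTCATC" → prefix "TAG" already present; 8 new (G, C, G, T, C, A, T, C)
  "TAGG" → prefix "TAGG" already present; 0 new (none)
  "TACTCG" → prefix "TA" already present; 4 new (C, T, C, G)
  "TAGTGGAG" → prefix "TAGTGG" already present; 2 new (A, G)
  "TAGTAGATGCCG" → prefix "TAGTAGATGC" already present; 2 new (C, G)
  "TAATAA" → prefix "TAA" already present; 3 new (T, A, A)
  "CATTGTTCA" → 9 new (C, A, T, T, G, T, T, C, A)
  "TAGGCGTCC" → prefix "TAGGCGTC" already present; 1 new (C)
  "TAGTAGATGCC" → prefix "TAGTAGATGCC" already present; 0 new (none)
  "CATTGTTCGA" → prefix "CATTGTTC" already present; 2 new (G, A)
  "TAGGCGGA" → prefix "TAGGCG" already present; 2 new (G, A)
  "TAGTGGTAGTT" → prefix "TAGTGGTAG" already present; 2 new (T, T)
  "CTGTTAGCTG" → prefix "C" already present; 9 new (T, G, T, T, A, G, C, T, G)
Total nodes = 5 + 6 + 8 + 7 + 4 + 4 + 2 + 8 + 0 + 4 + 2 + 2 + 3 + 9 + 1 + 0 + 2 + 2 + 2 + 9 = 80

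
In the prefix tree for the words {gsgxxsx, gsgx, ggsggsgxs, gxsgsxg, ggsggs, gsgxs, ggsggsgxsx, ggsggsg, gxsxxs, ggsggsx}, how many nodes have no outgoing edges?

6

Leaves are exactly the stored words that no other stored word extends.
Those words: "ggsggsgxsx", "ggsggsx", "gsgxs", "gsgxxsx", "gxsgsxg", "gxsxxs"
Leaf count: 6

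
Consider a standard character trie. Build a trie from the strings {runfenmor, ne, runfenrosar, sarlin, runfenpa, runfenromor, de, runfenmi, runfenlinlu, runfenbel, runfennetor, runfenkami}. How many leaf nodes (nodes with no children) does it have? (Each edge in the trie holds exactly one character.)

Leaves are exactly the stored words that no other stored word extends.
Those words: "de", "ne", "runfenbel", "runfenkami", "runfenlinlu", "runfenmi", "runfenmor", "runfennetor", "runfenpa", "runfenromor", "runfenrosar", "sarlin"
Leaf count: 12

12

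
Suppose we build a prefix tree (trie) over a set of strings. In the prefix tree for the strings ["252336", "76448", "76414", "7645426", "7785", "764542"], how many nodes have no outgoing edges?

Leaves are exactly the stored words that no other stored word extends.
Those words: "252336", "76414", "76448", "7645426", "7785"
Leaf count: 5

5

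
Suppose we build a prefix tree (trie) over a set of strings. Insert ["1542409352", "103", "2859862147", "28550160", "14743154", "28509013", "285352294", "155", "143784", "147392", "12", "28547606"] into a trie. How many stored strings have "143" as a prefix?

Walk to "143"; the words in its subtree are exactly those with that prefix.
Matches: "143784"
Count: 1

1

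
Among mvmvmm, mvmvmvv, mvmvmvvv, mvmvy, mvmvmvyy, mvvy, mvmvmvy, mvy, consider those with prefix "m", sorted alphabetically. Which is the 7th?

mvvy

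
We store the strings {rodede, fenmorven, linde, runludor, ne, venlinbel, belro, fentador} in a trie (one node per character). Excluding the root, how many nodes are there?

Insert word by word; a character creates a node only if that edge doesn't already exist:
  "rodede" → 6 new (r, o, d, e, d, e)
  "fenmorven" → 9 new (f, e, n, m, o, r, v, e, n)
  "linde" → 5 new (l, i, n, d, e)
  "runludor" → prefix "r" already present; 7 new (u, n, l, u, d, o, r)
  "ne" → 2 new (n, e)
  "venlinbel" → 9 new (v, e, n, l, i, n, b, e, l)
  "belro" → 5 new (b, e, l, r, o)
  "fentador" → prefix "fen" already present; 5 new (t, a, d, o, r)
Total nodes = 6 + 9 + 5 + 7 + 2 + 9 + 5 + 5 = 48

48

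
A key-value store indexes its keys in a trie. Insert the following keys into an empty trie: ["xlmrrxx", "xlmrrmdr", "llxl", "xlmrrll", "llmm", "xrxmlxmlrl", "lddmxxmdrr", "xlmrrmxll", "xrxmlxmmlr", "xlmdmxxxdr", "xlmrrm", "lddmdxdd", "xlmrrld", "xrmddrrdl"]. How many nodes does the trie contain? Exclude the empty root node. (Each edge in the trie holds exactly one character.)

For each word, the new-node count is its length minus the longest prefix already in the trie:
  "xlmrrxx" → 7 new (x, l, m, r, r, x, x)
  "xlmrrmdr" → prefix "xlmrr" already present; 3 new (m, d, r)
  "llxl" → 4 new (l, l, x, l)
  "xlmrrll" → prefix "xlmrr" already present; 2 new (l, l)
  "llmm" → prefix "ll" already present; 2 new (m, m)
  "xrxmlxmlrl" → prefix "x" already present; 9 new (r, x, m, l, x, m, l, r, l)
  "lddmxxmdrr" → prefix "l" already present; 9 new (d, d, m, x, x, m, d, r, r)
  "xlmrrmxll" → prefix "xlmrrm" already present; 3 new (x, l, l)
  "xrxmlxmmlr" → prefix "xrxmlxm" already present; 3 new (m, l, r)
  "xlmdmxxxdr" → prefix "xlm" already present; 7 new (d, m, x, x, x, d, r)
  "xlmrrm" → prefix "xlmrrm" already present; 0 new (none)
  "lddmdxdd" → prefix "lddm" already present; 4 new (d, x, d, d)
  "xlmrrld" → prefix "xlmrrl" already present; 1 new (d)
  "xrmddrrdl" → prefix "xr" already present; 7 new (m, d, d, r, r, d, l)
Total nodes = 7 + 3 + 4 + 2 + 2 + 9 + 9 + 3 + 3 + 7 + 0 + 4 + 1 + 7 = 61

61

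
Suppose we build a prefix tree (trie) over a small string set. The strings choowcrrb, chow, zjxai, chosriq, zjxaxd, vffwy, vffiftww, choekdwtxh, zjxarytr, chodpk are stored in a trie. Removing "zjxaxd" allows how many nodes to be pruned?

A node on "zjxaxd"'s path can go only if nothing else ends at it or branches off below it.
The suffix "xd" (2 nodes) is used only by "zjxaxd"; the node for "zjxa" still has the child "i", so pruning stops there.
Nodes removed: 2

2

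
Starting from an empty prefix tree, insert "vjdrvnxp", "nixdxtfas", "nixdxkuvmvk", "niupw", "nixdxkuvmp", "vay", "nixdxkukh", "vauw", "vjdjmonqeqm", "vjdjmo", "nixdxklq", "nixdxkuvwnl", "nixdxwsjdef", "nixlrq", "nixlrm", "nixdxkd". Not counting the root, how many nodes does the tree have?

57

Trace insertions, counting only characters that open a new branch:
  "vjdrvnxp" → 8 new (v, j, d, r, v, n, x, p)
  "nixdxtfas" → 9 new (n, i, x, d, x, t, f, a, s)
  "nixdxkuvmvk" → prefix "nixdx" already present; 6 new (k, u, v, m, v, k)
  "niupw" → prefix "ni" already present; 3 new (u, p, w)
  "nixdxkuvmp" → prefix "nixdxkuvm" already present; 1 new (p)
  "vay" → prefix "v" already present; 2 new (a, y)
  "nixdxkukh" → prefix "nixdxku" already present; 2 new (k, h)
  "vauw" → prefix "va" already present; 2 new (u, w)
  "vjdjmonqeqm" → prefix "vjd" already present; 8 new (j, m, o, n, q, e, q, m)
  "vjdjmo" → prefix "vjdjmo" already present; 0 new (none)
  "nixdxklq" → prefix "nixdxk" already present; 2 new (l, q)
  "nixdxkuvwnl" → prefix "nixdxkuv" already present; 3 new (w, n, l)
  "nixdxwsjdef" → prefix "nixdx" already present; 6 new (w, s, j, d, e, f)
  "nixlrq" → prefix "nix" already present; 3 new (l, r, q)
  "nixlrm" → prefix "nixlr" already present; 1 new (m)
  "nixdxkd" → prefix "nixdxk" already present; 1 new (d)
Total nodes = 8 + 9 + 6 + 3 + 1 + 2 + 2 + 2 + 8 + 0 + 2 + 3 + 6 + 3 + 1 + 1 = 57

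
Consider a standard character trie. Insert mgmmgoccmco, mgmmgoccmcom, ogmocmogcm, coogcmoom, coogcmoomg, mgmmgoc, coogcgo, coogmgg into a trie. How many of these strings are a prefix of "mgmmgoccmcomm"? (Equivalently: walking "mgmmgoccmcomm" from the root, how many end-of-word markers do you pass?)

Traverse "mgmmgoccmcomm" character by character; count nodes along the way that are marked as word ends.
Prefixes of the query that are stored words: "mgmmgoc", "mgmmgoccmco", "mgmmgoccmcom"
Count: 3

3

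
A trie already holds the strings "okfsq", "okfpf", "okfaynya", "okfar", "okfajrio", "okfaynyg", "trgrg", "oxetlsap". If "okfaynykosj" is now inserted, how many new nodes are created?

Walking "okfaynykosj" from the root, the first 7 characters ("okfayny") follow existing edges; "k" is the first miss.
New nodes needed: |"okfaynykosj"| − 7 = 11 − 7 = 4.

4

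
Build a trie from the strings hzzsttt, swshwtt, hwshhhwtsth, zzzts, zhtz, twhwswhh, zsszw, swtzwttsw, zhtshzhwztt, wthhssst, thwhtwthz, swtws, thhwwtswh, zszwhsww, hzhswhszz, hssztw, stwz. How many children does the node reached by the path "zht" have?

The children of the "zht" node are the distinct next characters among strings starting with "zht".
Distinct next characters after "zht": s, z.
That node has 2 child edges.

2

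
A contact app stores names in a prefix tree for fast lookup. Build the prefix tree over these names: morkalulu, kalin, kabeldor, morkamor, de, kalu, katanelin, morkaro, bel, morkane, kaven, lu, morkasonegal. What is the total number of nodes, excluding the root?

52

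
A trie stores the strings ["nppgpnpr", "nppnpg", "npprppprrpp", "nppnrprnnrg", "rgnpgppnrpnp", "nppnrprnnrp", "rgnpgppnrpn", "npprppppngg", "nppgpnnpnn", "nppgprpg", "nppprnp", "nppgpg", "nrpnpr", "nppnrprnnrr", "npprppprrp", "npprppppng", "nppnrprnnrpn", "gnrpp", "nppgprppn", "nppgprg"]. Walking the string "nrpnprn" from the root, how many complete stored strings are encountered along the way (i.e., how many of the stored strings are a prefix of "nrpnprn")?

Traverse "nrpnprn" character by character; count nodes along the way that are marked as word ends.
Prefixes of the query that are stored words: "nrpnpr"
Count: 1

1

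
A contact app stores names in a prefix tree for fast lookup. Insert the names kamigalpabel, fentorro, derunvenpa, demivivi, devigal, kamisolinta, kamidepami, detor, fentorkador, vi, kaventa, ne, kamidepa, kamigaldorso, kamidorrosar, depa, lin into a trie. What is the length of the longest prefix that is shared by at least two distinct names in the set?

Equivalently: take the maximum, over all pairs, of their longest common prefix length.
e.g. "kamidepa" and "kamidepami" share the prefix "kamidepa" of length 8; no pair shares a longer one.
Longest shared-prefix length: 8

8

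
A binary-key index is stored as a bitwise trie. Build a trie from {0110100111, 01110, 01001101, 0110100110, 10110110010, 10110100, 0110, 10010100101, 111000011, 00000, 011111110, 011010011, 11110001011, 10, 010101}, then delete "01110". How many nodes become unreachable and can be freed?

1

After clearing the end-marker at "01110", prune upward until reaching a node still needed by another word.
The suffix "0" (1 node) is used only by "01110"; the node for "0111" still has the child "1", so pruning stops there.
Nodes removed: 1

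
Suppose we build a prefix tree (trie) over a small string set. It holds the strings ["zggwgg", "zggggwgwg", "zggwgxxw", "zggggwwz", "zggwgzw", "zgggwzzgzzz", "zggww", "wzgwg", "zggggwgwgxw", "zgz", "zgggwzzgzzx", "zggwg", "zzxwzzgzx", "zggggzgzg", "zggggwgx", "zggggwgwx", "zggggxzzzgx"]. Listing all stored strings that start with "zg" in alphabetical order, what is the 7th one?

zggggzgzg

Words with prefix "zg", in lexicographic order: "zggggwgwg", "zggggwgwgxw", "zggggwgwx", "zggggwgx", "zggggwwz", "zggggxzzzgx", "zggggzgzg", "zgggwzzgzzx", "zgggwzzgzzz", "zggwg", "zggwgg", "zggwgxxw", "zggwgzw", "zggww", "zgz"
The 7th is zggggzgzg.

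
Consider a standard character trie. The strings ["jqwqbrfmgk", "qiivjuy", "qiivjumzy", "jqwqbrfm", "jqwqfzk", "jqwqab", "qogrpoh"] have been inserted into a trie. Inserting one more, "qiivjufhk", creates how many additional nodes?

Walking "qiivjufhk" from the root, the first 6 characters ("qiivju") follow existing edges; "f" is the first miss.
Each of the 3 remaining characters creates one node.

3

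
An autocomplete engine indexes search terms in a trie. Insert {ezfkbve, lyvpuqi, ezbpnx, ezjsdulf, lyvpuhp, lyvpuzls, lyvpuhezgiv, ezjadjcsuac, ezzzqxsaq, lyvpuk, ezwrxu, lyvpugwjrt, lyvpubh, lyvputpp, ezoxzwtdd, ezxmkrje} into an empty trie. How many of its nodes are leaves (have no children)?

Leaves are exactly the stored words that no other stored word extends.
Those words: "ezbpnx", "ezfkbve", "ezjadjcsuac", "ezjsdulf", "ezoxzwtdd", "ezwrxu", "ezxmkrje", "ezzzqxsaq", "lyvpubh", "lyvpugwjrt", "lyvpuhezgiv", "lyvpuhp", "lyvpuk", "lyvpuqi", "lyvputpp", "lyvpuzls"
Leaf count: 16

16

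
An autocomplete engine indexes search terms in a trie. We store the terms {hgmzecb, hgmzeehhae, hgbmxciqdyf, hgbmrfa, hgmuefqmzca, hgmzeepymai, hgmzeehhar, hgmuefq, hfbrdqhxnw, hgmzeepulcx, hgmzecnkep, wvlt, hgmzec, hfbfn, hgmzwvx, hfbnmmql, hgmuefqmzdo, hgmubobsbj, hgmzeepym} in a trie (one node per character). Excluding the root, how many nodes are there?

Count nodes per top-level branch (shared prefixes stored once):
  'h'-branch (hfbfn, hfbnmmql, hfbrdqhxnw, hgbmrfa, hgbmxciqdyf, hgmubobsbj, hgmuefq, hgmuefqmzca, hgmuefqmzdo, hgmzec, hgmzecb, hgmzecnkep, hgmzeehhae, hgmzeehhar, hgmzeepulcx, hgmzeepym, hgmzeepymai, hgmzwvx): 73 nodes
  'w'-branch (wvlt): 4 nodes
Sum: 77

77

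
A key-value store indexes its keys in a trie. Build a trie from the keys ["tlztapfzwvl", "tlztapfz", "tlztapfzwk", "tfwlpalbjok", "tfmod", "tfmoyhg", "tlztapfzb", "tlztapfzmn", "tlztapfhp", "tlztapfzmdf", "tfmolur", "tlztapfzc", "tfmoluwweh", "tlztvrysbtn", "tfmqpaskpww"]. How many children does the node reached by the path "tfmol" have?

Follow the path "tfmol" to its node, then look at its outgoing edges.
Characters that immediately follow "tfmol" among the stored strings: {u}.
That node has 1 child edge.

1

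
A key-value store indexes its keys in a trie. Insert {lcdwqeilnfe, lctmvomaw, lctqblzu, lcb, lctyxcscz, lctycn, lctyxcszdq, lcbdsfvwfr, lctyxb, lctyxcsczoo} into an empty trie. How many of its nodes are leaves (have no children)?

Leaves are exactly the stored words that no other stored word extends.
Those words: "lcbdsfvwfr", "lcdwqeilnfe", "lctmvomaw", "lctqblzu", "lctycn", "lctyxb", "lctyxcsczoo", "lctyxcszdq"
Leaf count: 8

8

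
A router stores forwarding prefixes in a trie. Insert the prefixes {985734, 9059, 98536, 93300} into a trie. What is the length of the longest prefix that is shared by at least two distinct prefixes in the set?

Equivalently: take the maximum, over all pairs, of their longest common prefix length.
"98536" and "985734" agree on "985" (3 characters) before diverging; nothing deeper is shared.
Longest shared-prefix length: 3

3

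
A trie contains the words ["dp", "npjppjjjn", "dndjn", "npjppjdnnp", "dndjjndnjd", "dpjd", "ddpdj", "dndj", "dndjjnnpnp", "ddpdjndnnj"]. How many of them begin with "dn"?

Traverse to the node for "dn", then collect every word in that subtree.
Matches: "dndj", "dndjjndnjd", "dndjjnnpnp", "dndjn"
Count: 4

4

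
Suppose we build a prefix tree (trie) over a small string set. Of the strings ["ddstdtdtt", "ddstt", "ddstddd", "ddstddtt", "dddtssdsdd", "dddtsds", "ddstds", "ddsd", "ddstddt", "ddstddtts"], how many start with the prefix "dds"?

Filter for entries beginning with "dds":
Matches: "ddsd", "ddstddd", "ddstddt", "ddstddtt", "ddstddtts", "ddstds", "ddstdtdtt", "ddstt"
Count: 8

8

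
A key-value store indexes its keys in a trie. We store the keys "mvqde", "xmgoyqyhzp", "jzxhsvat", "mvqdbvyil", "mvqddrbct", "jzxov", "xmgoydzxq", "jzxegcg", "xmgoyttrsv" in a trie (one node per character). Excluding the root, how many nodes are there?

48

Insert word by word; a character creates a node only if that edge doesn't already exist:
  "mvqde" → 5 new (m, v, q, d, e)
  "xmgoyqyhzp" → 10 new (x, m, g, o, y, q, y, h, z, p)
  "jzxhsvat" → 8 new (j, z, x, h, s, v, a, t)
  "mvqdbvyil" → prefix "mvqd" already present; 5 new (b, v, y, i, l)
  "mvqddrbct" → prefix "mvqd" already present; 5 new (d, r, b, c, t)
  "jzxov" → prefix "jzx" already present; 2 new (o, v)
  "xmgoydzxq" → prefix "xmgoy" already present; 4 new (d, z, x, q)
  "jzxegcg" → prefix "jzx" already present; 4 new (e, g, c, g)
  "xmgoyttrsv" → prefix "xmgoy" already present; 5 new (t, t, r, s, v)
Total nodes = 5 + 10 + 8 + 5 + 5 + 2 + 4 + 4 + 5 = 48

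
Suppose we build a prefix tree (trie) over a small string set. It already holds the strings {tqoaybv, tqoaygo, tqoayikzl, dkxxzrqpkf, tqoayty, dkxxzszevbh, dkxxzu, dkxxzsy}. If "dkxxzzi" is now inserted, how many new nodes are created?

2

Walking "dkxxzzi" from the root, the first 5 characters ("dkxxz") follow existing edges; "z" is the first miss.
Each of the 2 remaining characters creates one node.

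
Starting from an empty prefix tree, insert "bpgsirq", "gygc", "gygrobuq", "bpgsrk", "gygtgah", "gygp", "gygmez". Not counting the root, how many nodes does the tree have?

Insert word by word; a character creates a node only if that edge doesn't already exist:
  "bpgsirq" → 7 new (b, p, g, s, i, r, q)
  "gygc" → 4 new (g, y, g, c)
  "gygrobuq" → prefix "gyg" already present; 5 new (r, o, b, u, q)
  "bpgsrk" → prefix "bpgs" already present; 2 new (r, k)
  "gygtgah" → prefix "gyg" already present; 4 new (t, g, a, h)
  "gygp" → prefix "gyg" already present; 1 new (p)
  "gygmez" → prefix "gyg" already present; 3 new (m, e, z)
Total nodes = 7 + 4 + 5 + 2 + 4 + 1 + 3 = 26

26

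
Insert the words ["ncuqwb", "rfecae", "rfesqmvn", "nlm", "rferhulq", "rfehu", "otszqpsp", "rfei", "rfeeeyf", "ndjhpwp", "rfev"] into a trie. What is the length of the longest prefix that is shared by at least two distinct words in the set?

3

Equivalently: take the maximum, over all pairs, of their longest common prefix length.
e.g. "rfecae" and "rfeeeyf" share the prefix "rfe" of length 3; no pair shares a longer one.
Longest shared-prefix length: 3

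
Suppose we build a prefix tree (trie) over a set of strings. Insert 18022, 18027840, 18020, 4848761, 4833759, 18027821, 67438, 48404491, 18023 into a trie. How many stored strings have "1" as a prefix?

5

Traverse to the node for "1", then collect every word in that subtree.
Matches: "18020", "18022", "18023", "18027821", "18027840"
Count: 5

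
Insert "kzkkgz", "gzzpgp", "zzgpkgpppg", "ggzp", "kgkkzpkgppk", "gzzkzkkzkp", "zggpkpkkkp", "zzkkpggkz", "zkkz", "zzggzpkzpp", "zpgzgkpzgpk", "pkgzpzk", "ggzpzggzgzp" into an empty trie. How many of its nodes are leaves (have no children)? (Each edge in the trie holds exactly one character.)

Leaves are exactly the stored words that no other stored word extends.
Those words: "ggzpzggzgzp", "gzzkzkkzkp", "gzzpgp", "kgkkzpkgppk", "kzkkgz", "pkgzpzk", "zggpkpkkkp", "zkkz", "zpgzgkpzgpk", "zzggzpkzpp", "zzgpkgpppg", "zzkkpggkz"
Leaf count: 12

12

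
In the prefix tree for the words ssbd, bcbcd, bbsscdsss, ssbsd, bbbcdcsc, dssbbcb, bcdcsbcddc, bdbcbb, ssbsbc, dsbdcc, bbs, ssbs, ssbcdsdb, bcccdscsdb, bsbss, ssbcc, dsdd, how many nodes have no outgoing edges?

A leaf is a node with no children — equivalently, the end of a word that is not a proper prefix of any other stored word.
Those words: "bbbcdcsc", "bbsscdsss", "bcbcd", "bcccdscsdb", "bcdcsbcddc", "bdbcbb", "bsbss", "dsbdcc", "dsdd", "dssbbcb", "ssbcc", "ssbcdsdb", "ssbd", "ssbsbc", "ssbsd"
Leaf count: 15

15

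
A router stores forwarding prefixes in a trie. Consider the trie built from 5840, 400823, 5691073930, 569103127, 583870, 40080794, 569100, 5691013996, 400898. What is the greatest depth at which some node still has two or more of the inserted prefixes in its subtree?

Look for the deepest trie node that still has at least two words in its subtree.
e.g. "569100" and "5691013996" share the prefix "56910" of length 5; no pair shares a longer one.
Longest shared-prefix length: 5

5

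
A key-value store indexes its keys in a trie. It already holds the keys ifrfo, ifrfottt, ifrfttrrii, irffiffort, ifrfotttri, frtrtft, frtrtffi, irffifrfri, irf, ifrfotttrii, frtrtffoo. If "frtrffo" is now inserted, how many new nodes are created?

3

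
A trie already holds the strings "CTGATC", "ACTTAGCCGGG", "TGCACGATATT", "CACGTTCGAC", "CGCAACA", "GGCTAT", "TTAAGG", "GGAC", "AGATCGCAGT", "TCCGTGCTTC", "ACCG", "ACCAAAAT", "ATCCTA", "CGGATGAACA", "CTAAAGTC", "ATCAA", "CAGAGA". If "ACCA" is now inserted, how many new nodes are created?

"ACCA" is already a full path in the trie; only an end-marker is added.
No new nodes are needed: 0.

0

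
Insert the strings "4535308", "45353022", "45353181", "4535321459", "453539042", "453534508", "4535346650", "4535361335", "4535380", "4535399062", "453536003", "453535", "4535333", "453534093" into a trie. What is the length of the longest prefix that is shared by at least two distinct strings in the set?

6

Look for the deepest trie node that still has at least two words in its subtree.
"45353022" and "4535308" agree on "453530" (6 characters) before diverging; nothing deeper is shared.
Longest shared-prefix length: 6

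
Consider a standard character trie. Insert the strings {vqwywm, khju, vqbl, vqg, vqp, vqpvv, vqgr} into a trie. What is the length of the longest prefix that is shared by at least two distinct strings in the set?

Look for the deepest trie node that still has at least two words in its subtree.
e.g. "vqg" and "vqgr" share the prefix "vqg" of length 3; no pair shares a longer one.
Longest shared-prefix length: 3

3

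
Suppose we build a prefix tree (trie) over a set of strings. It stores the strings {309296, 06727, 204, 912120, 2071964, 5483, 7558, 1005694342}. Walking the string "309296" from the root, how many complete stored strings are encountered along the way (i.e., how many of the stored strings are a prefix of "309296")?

1

Traverse "309296" character by character; count nodes along the way that are marked as word ends.
Prefixes of the query that are stored words: "309296"
Count: 1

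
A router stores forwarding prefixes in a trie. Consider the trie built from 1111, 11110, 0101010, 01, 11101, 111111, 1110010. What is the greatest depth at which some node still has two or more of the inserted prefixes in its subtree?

4

Equivalently: take the maximum, over all pairs, of their longest common prefix length.
"1110010" and "11101" agree on "1110" (4 characters) before diverging; nothing deeper is shared.
Longest shared-prefix length: 4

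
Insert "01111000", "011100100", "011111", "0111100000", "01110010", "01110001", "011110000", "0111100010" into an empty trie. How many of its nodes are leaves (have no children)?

Leaves are exactly the stored words that no other stored word extends.
Those words: "01110001", "011100100", "0111100000", "0111100010", "011111"
Leaf count: 5

5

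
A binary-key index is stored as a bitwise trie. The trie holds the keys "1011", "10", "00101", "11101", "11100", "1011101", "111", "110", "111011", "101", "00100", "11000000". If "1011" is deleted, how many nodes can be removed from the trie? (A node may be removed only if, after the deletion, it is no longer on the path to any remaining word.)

After clearing the end-marker at "1011", prune upward until reaching a node still needed by another word.
Every node on "1011" is still needed (e.g. by "1011101"), so nothing is freed.
Nodes removed: 0

0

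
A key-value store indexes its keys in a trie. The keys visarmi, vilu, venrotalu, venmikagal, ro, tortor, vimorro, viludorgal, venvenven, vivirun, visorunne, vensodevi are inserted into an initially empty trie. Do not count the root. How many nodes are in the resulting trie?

66

For each word, the new-node count is its length minus the longest prefix already in the trie:
  "visarmi" → 7 new (v, i, s, a, r, m, i)
  "vilu" → prefix "vi" already present; 2 new (l, u)
  "venrotalu" → prefix "v" already present; 8 new (e, n, r, o, t, a, l, u)
  "venmikagal" → prefix "ven" already present; 7 new (m, i, k, a, g, a, l)
  "ro" → 2 new (r, o)
  "tortor" → 6 new (t, o, r, t, o, r)
  "vimorro" → prefix "vi" already present; 5 new (m, o, r, r, o)
  "viludorgal" → prefix "vilu" already present; 6 new (d, o, r, g, a, l)
  "venvenven" → prefix "ven" already present; 6 new (v, e, n, v, e, n)
  "vivirun" → prefix "vi" already present; 5 new (v, i, r, u, n)
  "visorunne" → prefix "vis" already present; 6 new (o, r, u, n, n, e)
  "vensodevi" → prefix "ven" already present; 6 new (s, o, d, e, v, i)
Total nodes = 7 + 2 + 8 + 7 + 2 + 6 + 5 + 6 + 6 + 5 + 6 + 6 = 66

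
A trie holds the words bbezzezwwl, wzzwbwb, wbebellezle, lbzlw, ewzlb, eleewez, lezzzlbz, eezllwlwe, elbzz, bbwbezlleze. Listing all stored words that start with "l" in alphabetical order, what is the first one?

DFS of the "l" subtree visits, in order: "lbzlw", "lezzzlbz"
The 1st is lbzlw.

lbzlw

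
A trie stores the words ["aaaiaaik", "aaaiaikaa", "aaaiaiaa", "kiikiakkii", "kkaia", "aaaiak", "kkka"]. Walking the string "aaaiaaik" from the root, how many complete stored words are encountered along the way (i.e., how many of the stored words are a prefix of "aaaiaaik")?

Check each prefix of "aaaiaaik" against the stored set — each match is an end-marker on the path.
Prefixes of the query that are stored words: "aaaiaaik"
Count: 1

1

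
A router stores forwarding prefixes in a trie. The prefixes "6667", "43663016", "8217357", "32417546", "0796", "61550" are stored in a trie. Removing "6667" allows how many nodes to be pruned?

Walk "6667" from the leaf back toward the root, removing each node that no remaining word uses.
The suffix "667" (3 nodes) is used only by "6667"; the node for "6" still has the child "1", so pruning stops there.
Nodes removed: 3

3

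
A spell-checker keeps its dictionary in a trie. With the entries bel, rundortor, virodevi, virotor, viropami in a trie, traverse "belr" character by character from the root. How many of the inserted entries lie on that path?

1

Walk "belr" from the root; an end-of-word marker is hit whenever a stored word is a prefix of "belr".
Prefixes of the query that are stored words: "bel"
Count: 1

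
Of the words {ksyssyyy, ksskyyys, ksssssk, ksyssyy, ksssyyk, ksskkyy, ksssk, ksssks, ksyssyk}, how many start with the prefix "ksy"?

Traverse to the node for "ksy", then collect every word in that subtree.
Words under "ksy": ksyssyk, ksyssyy, ksyssyyy
Count: 3

3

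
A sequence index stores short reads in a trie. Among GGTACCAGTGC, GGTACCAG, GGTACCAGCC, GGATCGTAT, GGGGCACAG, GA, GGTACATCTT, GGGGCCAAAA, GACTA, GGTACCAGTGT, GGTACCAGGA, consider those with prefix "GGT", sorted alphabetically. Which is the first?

Words with prefix "GGT", in lexicographic order: "GGTACATCTT", "GGTACCAG", "GGTACCAGCC", "GGTACCAGGA", "GGTACCAGTGC", "GGTACCAGTGT"
Position 1: GGTACATCTT

GGTACATCTT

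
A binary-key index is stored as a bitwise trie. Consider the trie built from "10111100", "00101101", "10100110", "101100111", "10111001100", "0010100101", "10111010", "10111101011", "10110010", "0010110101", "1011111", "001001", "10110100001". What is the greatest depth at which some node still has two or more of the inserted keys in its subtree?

8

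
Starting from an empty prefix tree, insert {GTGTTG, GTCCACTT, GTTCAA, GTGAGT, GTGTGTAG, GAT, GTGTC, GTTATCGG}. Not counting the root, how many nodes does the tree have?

Count nodes per top-level branch (shared prefixes stored once):
  'G'-branch (GAT, GTCCACTT, GTGAGT, GTGTC, GTGTGTAG, GTGTTG, GTTATCGG, GTTCAA): 31 nodes
Sum: 31

31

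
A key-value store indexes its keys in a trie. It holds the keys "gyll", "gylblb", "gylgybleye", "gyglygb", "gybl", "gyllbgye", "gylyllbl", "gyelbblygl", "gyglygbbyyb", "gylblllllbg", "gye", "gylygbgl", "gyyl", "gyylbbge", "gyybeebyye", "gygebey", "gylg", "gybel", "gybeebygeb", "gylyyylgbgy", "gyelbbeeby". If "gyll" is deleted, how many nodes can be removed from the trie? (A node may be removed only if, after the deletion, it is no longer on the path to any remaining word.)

0

Walk "gyll" from the leaf back toward the root, removing each node that no remaining word uses.
Every node on "gyll" is still needed (e.g. by "gyllbgye"), so nothing is freed.
Nodes removed: 0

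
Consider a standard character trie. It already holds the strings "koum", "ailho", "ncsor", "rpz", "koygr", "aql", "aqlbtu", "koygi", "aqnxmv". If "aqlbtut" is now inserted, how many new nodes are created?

"aqlbtu" is already a path in the trie; the remaining "t" must be added.
So 7 − 6 = 1 new nodes.

1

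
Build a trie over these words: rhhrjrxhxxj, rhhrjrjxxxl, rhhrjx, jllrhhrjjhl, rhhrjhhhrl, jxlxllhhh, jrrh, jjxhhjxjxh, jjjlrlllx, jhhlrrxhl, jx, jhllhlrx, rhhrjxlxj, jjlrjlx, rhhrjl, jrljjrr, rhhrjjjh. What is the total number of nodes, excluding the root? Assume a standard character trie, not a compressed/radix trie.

91

Trace insertions, counting only characters that open a new branch:
  "rhhrjrxhxxj" → 11 new (r, h, h, r, j, r, x, h, x, x, j)
  "rhhrjrjxxxl" → prefix "rhhrjr" already present; 5 new (j, x, x, x, l)
  "rhhrjx" → prefix "rhhrj" already present; 1 new (x)
  "jllrhhrjjhl" → 11 new (j, l, l, r, h, h, r, j, j, h, l)
  "rhhrjhhhrl" → prefix "rhhrj" already present; 5 new (h, h, h, r, l)
  "jxlxllhhh" → prefix "j" already present; 8 new (x, l, x, l, l, h, h, h)
  "jrrh" → prefix "j" already present; 3 new (r, r, h)
  "jjxhhjxjxh" → prefix "j" already present; 9 new (j, x, h, h, j, x, j, x, h)
  "jjjlrlllx" → prefix "jj" already present; 7 new (j, l, r, l, l, l, x)
  "jhhlrrxhl" → prefix "j" already present; 8 new (h, h, l, r, r, x, h, l)
  "jx" → prefix "jx" already present; 0 new (none)
  "jhllhlrx" → prefix "jh" already present; 6 new (l, l, h, l, r, x)
  "rhhrjxlxj" → prefix "rhhrjx" already present; 3 new (l, x, j)
  "jjlrjlx" → prefix "jj" already present; 5 new (l, r, j, l, x)
  "rhhrjl" → prefix "rhhrj" already present; 1 new (l)
  "jrljjrr" → prefix "jr" already present; 5 new (l, j, j, r, r)
  "rhhrjjjh" → prefix "rhhrj" already present; 3 new (j, j, h)
Total nodes = 11 + 5 + 1 + 11 + 5 + 8 + 3 + 9 + 7 + 8 + 0 + 6 + 3 + 5 + 1 + 5 + 3 = 91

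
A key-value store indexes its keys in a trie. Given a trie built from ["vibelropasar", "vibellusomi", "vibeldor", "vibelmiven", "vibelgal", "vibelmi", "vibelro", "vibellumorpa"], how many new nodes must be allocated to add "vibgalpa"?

5

Walking "vibgalpa" from the root, the first 3 characters ("vib") follow existing edges; "g" is the first miss.
Each of the 5 remaining characters creates one node.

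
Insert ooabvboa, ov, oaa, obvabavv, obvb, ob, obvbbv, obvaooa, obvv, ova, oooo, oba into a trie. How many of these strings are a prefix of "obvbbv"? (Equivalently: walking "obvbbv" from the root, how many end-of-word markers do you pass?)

3

Traverse "obvbbv" character by character; count nodes along the way that are marked as word ends.
Prefixes of the query that are stored words: "ob", "obvb", "obvbbv"
Count: 3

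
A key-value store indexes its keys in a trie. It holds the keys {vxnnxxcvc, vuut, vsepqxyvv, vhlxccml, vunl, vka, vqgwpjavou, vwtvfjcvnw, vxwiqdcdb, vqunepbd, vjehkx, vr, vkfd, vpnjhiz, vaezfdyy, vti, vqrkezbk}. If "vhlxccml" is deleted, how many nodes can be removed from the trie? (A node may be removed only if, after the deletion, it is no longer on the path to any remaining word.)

7

Walk "vhlxccml" from the leaf back toward the root, removing each node that no remaining word uses.
The suffix "hlxccml" (7 nodes) is used only by "vhlxccml"; the node for "v" still has the child "x", so pruning stops there.
Nodes removed: 7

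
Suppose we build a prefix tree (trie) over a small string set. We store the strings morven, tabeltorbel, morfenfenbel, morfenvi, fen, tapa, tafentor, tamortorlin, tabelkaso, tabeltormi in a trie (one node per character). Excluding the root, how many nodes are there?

54

Trace insertions, counting only characters that open a new branch:
  "morven" → 6 new (m, o, r, v, e, n)
  "tabeltorbel" → 11 new (t, a, b, e, l, t, o, r, b, e, l)
  "morfenfenbel" → prefix "mor" already present; 9 new (f, e, n, f, e, n, b, e, l)
  "morfenvi" → prefix "morfen" already present; 2 new (v, i)
  "fen" → 3 new (f, e, n)
  "tapa" → prefix "ta" already present; 2 new (p, a)
  "tafentor" → prefix "ta" already present; 6 new (f, e, n, t, o, r)
  "tamortorlin" → prefix "ta" already present; 9 new (m, o, r, t, o, r, l, i, n)
  "tabelkaso" → prefix "tabel" already present; 4 new (k, a, s, o)
  "tabeltormi" → prefix "tabeltor" already present; 2 new (m, i)
Total nodes = 6 + 11 + 9 + 2 + 3 + 2 + 6 + 9 + 4 + 2 = 54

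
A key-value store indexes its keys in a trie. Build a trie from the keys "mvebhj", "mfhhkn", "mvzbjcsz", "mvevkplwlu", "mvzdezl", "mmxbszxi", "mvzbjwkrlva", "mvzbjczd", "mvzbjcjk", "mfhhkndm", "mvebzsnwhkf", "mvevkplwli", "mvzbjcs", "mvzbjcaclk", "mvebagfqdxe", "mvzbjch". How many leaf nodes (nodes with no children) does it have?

14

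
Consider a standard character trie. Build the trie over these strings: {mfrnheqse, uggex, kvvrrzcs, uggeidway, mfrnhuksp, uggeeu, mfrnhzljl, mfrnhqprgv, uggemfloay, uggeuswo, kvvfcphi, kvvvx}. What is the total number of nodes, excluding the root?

59

Count nodes per top-level branch (shared prefixes stored once):
  'k'-branch (kvvfcphi, kvvrrzcs, kvvvx): 15 nodes
  'm'-branch (mfrnheqse, mfrnhqprgv, mfrnhuksp, mfrnhzljl): 22 nodes
  'u'-branch (uggeeu, uggeidway, uggemfloay, uggeuswo, uggex): 22 nodes
Sum: 59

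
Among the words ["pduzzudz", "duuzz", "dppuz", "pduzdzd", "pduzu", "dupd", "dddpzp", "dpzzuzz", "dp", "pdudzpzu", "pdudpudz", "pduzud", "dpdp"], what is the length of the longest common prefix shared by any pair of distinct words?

The deepest shared node is where two words last agree before diverging.
e.g. "pduzu" and "pduzud" share the prefix "pduzu" of length 5; no pair shares a longer one.
Longest shared-prefix length: 5

5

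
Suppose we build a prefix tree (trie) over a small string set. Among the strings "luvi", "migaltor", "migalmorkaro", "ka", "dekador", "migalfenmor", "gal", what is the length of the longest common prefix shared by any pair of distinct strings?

Equivalently: take the maximum, over all pairs, of their longest common prefix length.
"migalfenmor" and "migalmorkaro" agree on "migal" (5 characters) before diverging; nothing deeper is shared.
Longest shared-prefix length: 5

5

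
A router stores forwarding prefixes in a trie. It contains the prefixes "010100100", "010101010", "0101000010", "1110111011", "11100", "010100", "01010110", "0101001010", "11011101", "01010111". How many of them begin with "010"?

7

Walk to "010"; the words in its subtree are exactly those with that prefix.
Words under "010": 010100, 0101000010, 010100100, 0101001010, 010101010, 01010110, 01010111
Count: 7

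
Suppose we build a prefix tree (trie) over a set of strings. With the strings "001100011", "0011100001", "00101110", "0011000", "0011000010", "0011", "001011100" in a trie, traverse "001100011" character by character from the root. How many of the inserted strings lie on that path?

3

Check each prefix of "001100011" against the stored set — each match is an end-marker on the path.
Prefixes of the query that are stored words: "0011", "0011000", "001100011"
Count: 3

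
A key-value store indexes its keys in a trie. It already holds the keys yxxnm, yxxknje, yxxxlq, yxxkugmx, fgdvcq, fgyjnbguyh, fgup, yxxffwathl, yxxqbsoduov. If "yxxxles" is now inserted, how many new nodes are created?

2

Walking "yxxxles" from the root, the first 5 characters ("yxxxl") follow existing edges; "e" is the first miss.
New nodes needed: |"yxxxles"| − 5 = 7 − 5 = 2.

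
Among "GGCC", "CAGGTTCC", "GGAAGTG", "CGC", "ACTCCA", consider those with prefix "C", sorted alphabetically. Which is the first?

CAGGTTCC

DFS of the "C" subtree visits, in order: "CAGGTTCC", "CGC"
The 1st is CAGGTTCC.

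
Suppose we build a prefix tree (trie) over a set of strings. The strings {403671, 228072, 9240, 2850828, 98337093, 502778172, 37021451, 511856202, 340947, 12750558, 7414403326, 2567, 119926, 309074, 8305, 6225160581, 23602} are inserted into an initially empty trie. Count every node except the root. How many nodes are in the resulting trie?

108

Trace insertions, counting only characters that open a new branch:
  "403671" → 6 new (4, 0, 3, 6, 7, 1)
  "228072" → 6 new (2, 2, 8, 0, 7, 2)
  "9240" → 4 new (9, 2, 4, 0)
  "2850828" → prefix "2" already present; 6 new (8, 5, 0, 8, 2, 8)
  "98337093" → prefix "9" already present; 7 new (8, 3, 3, 7, 0, 9, 3)
  "502778172" → 9 new (5, 0, 2, 7, 7, 8, 1, 7, 2)
  "37021451" → 8 new (3, 7, 0, 2, 1, 4, 5, 1)
  "511856202" → prefix "5" already present; 8 new (1, 1, 8, 5, 6, 2, 0, 2)
  "340947" → prefix "3" already present; 5 new (4, 0, 9, 4, 7)
  "12750558" → 8 new (1, 2, 7, 5, 0, 5, 5, 8)
  "7414403326" → 10 new (7, 4, 1, 4, 4, 0, 3, 3, 2, 6)
  "2567" → prefix "2" already present; 3 new (5, 6, 7)
  "119926" → prefix "1" already present; 5 new (1, 9, 9, 2, 6)
  "309074" → prefix "3" already present; 5 new (0, 9, 0, 7, 4)
  "8305" → 4 new (8, 3, 0, 5)
  "6225160581" → 10 new (6, 2, 2, 5, 1, 6, 0, 5, 8, 1)
  "23602" → prefix "2" already present; 4 new (3, 6, 0, 2)
Total nodes = 6 + 6 + 4 + 6 + 7 + 9 + 8 + 8 + 5 + 8 + 10 + 3 + 5 + 5 + 4 + 10 + 4 = 108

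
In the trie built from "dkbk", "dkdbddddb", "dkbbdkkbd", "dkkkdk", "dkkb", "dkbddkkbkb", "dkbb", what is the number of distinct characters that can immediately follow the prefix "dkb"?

Walk "dkb" from the root, arriving at one node.
Characters that immediately follow "dkb" among the stored strings: {b, d, k}.
That node has 3 child edges.

3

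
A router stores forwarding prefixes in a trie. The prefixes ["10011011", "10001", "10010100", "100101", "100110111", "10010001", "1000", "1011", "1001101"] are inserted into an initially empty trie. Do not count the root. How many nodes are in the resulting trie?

Count nodes per top-level branch (shared prefixes stored once):
  '1'-branch (1000, 10001, 10010001, 100101, 10010100, 1001101, 10011011, 100110111, 1011): 20 nodes
Sum: 20

20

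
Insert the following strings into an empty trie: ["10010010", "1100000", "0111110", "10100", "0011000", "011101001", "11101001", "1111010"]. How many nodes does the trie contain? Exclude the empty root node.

45

For each word, the new-node count is its length minus the longest prefix already in the trie:
  "10010010" → 8 new (1, 0, 0, 1, 0, 0, 1, 0)
  "1100000" → prefix "1" already present; 6 new (1, 0, 0, 0, 0, 0)
  "0111110" → 7 new (0, 1, 1, 1, 1, 1, 0)
  "10100" → prefix "10" already present; 3 new (1, 0, 0)
  "0011000" → prefix "0" already present; 6 new (0, 1, 1, 0, 0, 0)
  "011101001" → prefix "0111" already present; 5 new (0, 1, 0, 0, 1)
  "11101001" → prefix "11" already present; 6 new (1, 0, 1, 0, 0, 1)
  "1111010" → prefix "111" already present; 4 new (1, 0, 1, 0)
Total nodes = 8 + 6 + 7 + 3 + 6 + 5 + 6 + 4 = 45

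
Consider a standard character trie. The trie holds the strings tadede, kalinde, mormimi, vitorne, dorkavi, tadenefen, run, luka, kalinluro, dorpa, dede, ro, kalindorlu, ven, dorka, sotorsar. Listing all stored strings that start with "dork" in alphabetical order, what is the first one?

Filter for "dork…" and sort: "dorka", "dorkavi"
Position 1: dorka

dorka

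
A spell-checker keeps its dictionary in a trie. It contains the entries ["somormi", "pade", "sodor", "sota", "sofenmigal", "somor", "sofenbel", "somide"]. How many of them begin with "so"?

7

Walk to "so"; the words in its subtree are exactly those with that prefix.
Words under "so": sodor, sofenbel, sofenmigal, somide, somor, somormi, sota
Count: 7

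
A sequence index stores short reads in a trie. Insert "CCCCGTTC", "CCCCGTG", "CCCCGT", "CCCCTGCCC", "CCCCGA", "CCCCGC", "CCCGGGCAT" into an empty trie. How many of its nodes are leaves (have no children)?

Leaves are exactly the stored words that no other stored word extends.
Those words: "CCCCGA", "CCCCGC", "CCCCGTG", "CCCCGTTC", "CCCCTGCCC", "CCCGGGCAT"
Leaf count: 6

6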